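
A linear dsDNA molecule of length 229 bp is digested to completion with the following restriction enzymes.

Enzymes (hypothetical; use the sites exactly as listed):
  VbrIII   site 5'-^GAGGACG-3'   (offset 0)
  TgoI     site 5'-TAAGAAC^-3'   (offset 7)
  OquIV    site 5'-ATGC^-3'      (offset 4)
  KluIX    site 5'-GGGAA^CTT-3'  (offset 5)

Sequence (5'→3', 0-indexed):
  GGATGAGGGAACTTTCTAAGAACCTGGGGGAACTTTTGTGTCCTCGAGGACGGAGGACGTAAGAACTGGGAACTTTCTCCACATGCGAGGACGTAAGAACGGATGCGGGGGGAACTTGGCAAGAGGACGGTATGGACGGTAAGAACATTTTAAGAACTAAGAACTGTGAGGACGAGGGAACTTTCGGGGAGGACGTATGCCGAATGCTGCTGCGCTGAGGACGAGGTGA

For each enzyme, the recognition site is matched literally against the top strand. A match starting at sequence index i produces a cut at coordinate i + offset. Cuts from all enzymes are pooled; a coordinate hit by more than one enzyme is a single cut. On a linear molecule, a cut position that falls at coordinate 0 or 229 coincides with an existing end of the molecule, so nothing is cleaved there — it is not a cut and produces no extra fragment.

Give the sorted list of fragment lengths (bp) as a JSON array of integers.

[3,6,6,7,7,7,8,8,8,9,9,11,11,12,12,13,13,13,14,14,14,24]

Site scan:
  VbrIII GAGGACG/0: at [45, 52, 86, 122, 167, 188, 216] ⇒ [45, 52, 86, 122, 167, 188, 216]
  TgoI TAAGAAC/7: at [16, 59, 93, 139, 150, 157] ⇒ [23, 66, 100, 146, 157, 164]
  OquIV ATGC/4: at [82, 102, 196, 203] ⇒ [86, 106, 200, 207]
  KluIX GGGAACTT/5: at [6, 27, 67, 109, 175] ⇒ [11, 32, 72, 114, 180]

All cut coordinates (distinct, sorted): [11, 23, 32, 45, 52, 66, 72, 86, 100, 106, 114, 122, 146, 157, 164, 167, 180, 188, 200, 207, 216]

Fragment lengths:
  [0,11): 11 bp
  [11,23): 12 bp
  [23,32): 9 bp
  [32,45): 13 bp
  [45,52): 7 bp
  [52,66): 14 bp
  [66,72): 6 bp
  [72,86): 14 bp
  [86,100): 14 bp
  [100,106): 6 bp
  [106,114): 8 bp
  [114,122): 8 bp
  [122,146): 24 bp
  [146,157): 11 bp
  [157,164): 7 bp
  [164,167): 3 bp
  [167,180): 13 bp
  [180,188): 8 bp
  [188,200): 12 bp
  [200,207): 7 bp
  [207,216): 9 bp
  [216,229): 13 bp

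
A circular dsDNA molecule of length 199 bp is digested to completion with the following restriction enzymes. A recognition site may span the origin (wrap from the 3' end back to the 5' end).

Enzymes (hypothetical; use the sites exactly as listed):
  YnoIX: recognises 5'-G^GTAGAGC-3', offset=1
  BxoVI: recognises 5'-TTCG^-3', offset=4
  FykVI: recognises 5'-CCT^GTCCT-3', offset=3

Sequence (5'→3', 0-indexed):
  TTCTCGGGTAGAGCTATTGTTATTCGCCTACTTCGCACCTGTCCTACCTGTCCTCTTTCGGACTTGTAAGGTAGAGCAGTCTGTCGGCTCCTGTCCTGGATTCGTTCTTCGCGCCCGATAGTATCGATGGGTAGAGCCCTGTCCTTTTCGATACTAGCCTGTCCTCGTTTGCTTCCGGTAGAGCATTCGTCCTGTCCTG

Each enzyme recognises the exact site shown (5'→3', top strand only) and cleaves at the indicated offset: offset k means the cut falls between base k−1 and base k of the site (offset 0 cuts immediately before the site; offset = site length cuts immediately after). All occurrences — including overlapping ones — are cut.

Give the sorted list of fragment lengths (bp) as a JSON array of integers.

Site scan:
  YnoIX GGTAGAGC/1: at [6, 69, 129, 176] ⇒ [7, 70, 130, 177]
  BxoVI TTCG/4: at [22, 31, 56, 100, 107, 146, 185] ⇒ [26, 35, 60, 104, 111, 150, 189]
  FykVI CCTGTCCT/3: at [37, 46, 89, 137, 157, 190] ⇒ [40, 49, 92, 140, 160, 193]

Pooled cuts: [7, 26, 35, 40, 49, 60, 70, 92, 104, 111, 130, 140, 150, 160, 177, 189, 193]

Fragments:
  7→26: 19 bp
  26→35: 9 bp
  35→40: 5 bp
  40→49: 9 bp
  49→60: 11 bp
  60→70: 10 bp
  70→92: 22 bp
  92→104: 12 bp
  104→111: 7 bp
  111→130: 19 bp
  130→140: 10 bp
  140→150: 10 bp
  150→160: 10 bp
  160→177: 17 bp
  177→189: 12 bp
  189→193: 4 bp
  193→7 (wrap): 199-193+7 = 13 bp

[4,5,7,9,9,10,10,10,10,11,12,12,13,17,19,19,22]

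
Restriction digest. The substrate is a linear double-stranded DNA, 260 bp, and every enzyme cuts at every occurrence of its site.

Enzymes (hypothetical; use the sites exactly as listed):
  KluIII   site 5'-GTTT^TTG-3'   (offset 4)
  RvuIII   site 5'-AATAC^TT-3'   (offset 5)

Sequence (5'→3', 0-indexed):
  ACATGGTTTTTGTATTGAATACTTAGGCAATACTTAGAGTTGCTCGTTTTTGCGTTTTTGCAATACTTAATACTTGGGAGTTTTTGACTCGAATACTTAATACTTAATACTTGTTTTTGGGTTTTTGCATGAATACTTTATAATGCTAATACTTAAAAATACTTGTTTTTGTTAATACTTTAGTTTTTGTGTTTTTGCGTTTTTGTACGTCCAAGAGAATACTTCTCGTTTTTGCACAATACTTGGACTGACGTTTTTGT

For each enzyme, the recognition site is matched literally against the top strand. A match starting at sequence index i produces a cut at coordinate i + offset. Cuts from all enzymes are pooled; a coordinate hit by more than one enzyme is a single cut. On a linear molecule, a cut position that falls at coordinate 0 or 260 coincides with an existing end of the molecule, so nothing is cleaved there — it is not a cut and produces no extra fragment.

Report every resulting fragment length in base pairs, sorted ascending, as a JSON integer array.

[4,6,6,7,7,7,8,8,8,8,8,9,9,9,10,10,10,11,11,12,13,13,14,16,16,20]

Site scan:
  KluIII (GTTTTTG, off=4): starts [5, 45, 53, 79, 112, 120, 164, 182, 190, 198, 227, 252] → cuts [9, 49, 57, 83, 116, 124, 168, 186, 194, 202, 231, 256]
  RvuIII (AATACTT, off=5): starts [17, 28, 61, 68, 91, 98, 105, 131, 147, 157, 173, 217, 237] → cuts [22, 33, 66, 73, 96, 103, 110, 136, 152, 162, 178, 222, 242]

All cut coordinates (distinct, sorted): [9, 22, 33, 49, 57, 66, 73, 83, 96, 103, 110, 116, 124, 136, 152, 162, 168, 178, 186, 194, 202, 222, 231, 242, 256]

Fragment lengths:
  [0,9): 9 bp
  [9,22): 13 bp
  [22,33): 11 bp
  [33,49): 16 bp
  [49,57): 8 bp
  [57,66): 9 bp
  [66,73): 7 bp
  [73,83): 10 bp
  [83,96): 13 bp
  [96,103): 7 bp
  [103,110): 7 bp
  [110,116): 6 bp
  [116,124): 8 bp
  [124,136): 12 bp
  [136,152): 16 bp
  [152,162): 10 bp
  [162,168): 6 bp
  [168,178): 10 bp
  [178,186): 8 bp
  [186,194): 8 bp
  [194,202): 8 bp
  [202,222): 20 bp
  [222,231): 9 bp
  [231,242): 11 bp
  [242,256): 14 bp
  [256,260): 4 bp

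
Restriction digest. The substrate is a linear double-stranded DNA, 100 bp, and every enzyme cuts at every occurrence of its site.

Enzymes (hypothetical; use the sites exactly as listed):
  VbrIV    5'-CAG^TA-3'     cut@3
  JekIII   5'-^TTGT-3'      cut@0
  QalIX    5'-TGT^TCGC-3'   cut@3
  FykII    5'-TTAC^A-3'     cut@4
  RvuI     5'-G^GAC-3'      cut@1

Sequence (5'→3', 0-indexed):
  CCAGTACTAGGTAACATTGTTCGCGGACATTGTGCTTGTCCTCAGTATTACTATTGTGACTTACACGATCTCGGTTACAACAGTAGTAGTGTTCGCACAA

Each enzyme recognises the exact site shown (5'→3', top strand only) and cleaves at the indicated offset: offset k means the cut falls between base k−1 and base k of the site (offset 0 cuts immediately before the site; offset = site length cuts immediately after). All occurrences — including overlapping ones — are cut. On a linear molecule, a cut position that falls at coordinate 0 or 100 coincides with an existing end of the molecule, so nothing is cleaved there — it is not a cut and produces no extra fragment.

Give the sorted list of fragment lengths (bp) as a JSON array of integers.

Per-enzyme occurrences:
  VbrIV CAGTA/3: at [1, 42, 80] ⇒ [4, 45, 83]
  JekIII TTGT/0: at [16, 29, 35, 53] ⇒ [16, 29, 35, 53]
  QalIX TGTTCGC/3: at [17, 89] ⇒ [20, 92]
  FykII TTACA/4: at [60, 74] ⇒ [64, 78]
  RvuI GGAC/1: at [24] ⇒ [25]

All cut coordinates (distinct, sorted): [4, 16, 20, 25, 29, 35, 45, 53, 64, 78, 83, 92]

Fragment lengths:
  [0,4): 4 bp
  [4,16): 12 bp
  [16,20): 4 bp
  [20,25): 5 bp
  [25,29): 4 bp
  [29,35): 6 bp
  [35,45): 10 bp
  [45,53): 8 bp
  [53,64): 11 bp
  [64,78): 14 bp
  [78,83): 5 bp
  [83,92): 9 bp
  [92,100): 8 bp

[4,4,4,5,5,6,8,8,9,10,11,12,14]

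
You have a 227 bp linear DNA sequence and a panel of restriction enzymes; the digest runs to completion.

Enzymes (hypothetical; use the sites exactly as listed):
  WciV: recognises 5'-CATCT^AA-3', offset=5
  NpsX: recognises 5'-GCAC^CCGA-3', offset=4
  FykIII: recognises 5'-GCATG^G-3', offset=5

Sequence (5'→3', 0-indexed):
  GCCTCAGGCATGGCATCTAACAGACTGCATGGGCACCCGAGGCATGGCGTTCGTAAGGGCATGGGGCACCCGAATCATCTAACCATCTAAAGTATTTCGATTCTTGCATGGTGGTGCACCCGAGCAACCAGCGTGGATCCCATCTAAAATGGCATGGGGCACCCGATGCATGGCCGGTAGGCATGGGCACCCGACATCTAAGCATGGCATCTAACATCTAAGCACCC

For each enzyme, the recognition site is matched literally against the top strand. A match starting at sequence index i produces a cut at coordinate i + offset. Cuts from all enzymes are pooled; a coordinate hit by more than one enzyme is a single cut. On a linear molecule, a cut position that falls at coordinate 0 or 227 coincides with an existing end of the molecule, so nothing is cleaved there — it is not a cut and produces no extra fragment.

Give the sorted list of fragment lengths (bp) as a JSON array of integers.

Per-enzyme occurrences:
  WciV (CATCTAA, off=5): starts [13, 75, 83, 140, 194, 207, 214] → cuts [18, 80, 88, 145, 199, 212, 219]
  NpsX (GCACCCGA, off=4): starts [32, 65, 115, 158, 186] → cuts [36, 69, 119, 162, 190]
  FykIII (GCATGG, off=5): starts [7, 26, 41, 58, 105, 151, 167, 180, 201] → cuts [12, 31, 46, 63, 110, 156, 172, 185, 206]

Pooled cuts: [12, 18, 31, 36, 46, 63, 69, 80, 88, 110, 119, 145, 156, 162, 172, 185, 190, 199, 206, 212, 219]

Fragments:
  [0,12): 12 bp
  [12,18): 6 bp
  [18,31): 13 bp
  [31,36): 5 bp
  [36,46): 10 bp
  [46,63): 17 bp
  [63,69): 6 bp
  [69,80): 11 bp
  [80,88): 8 bp
  [88,110): 22 bp
  [110,119): 9 bp
  [119,145): 26 bp
  [145,156): 11 bp
  [156,162): 6 bp
  [162,172): 10 bp
  [172,185): 13 bp
  [185,190): 5 bp
  [190,199): 9 bp
  [199,206): 7 bp
  [206,212): 6 bp
  [212,219): 7 bp
  [219,227): 8 bp

[5,5,6,6,6,6,7,7,8,8,9,9,10,10,11,11,12,13,13,17,22,26]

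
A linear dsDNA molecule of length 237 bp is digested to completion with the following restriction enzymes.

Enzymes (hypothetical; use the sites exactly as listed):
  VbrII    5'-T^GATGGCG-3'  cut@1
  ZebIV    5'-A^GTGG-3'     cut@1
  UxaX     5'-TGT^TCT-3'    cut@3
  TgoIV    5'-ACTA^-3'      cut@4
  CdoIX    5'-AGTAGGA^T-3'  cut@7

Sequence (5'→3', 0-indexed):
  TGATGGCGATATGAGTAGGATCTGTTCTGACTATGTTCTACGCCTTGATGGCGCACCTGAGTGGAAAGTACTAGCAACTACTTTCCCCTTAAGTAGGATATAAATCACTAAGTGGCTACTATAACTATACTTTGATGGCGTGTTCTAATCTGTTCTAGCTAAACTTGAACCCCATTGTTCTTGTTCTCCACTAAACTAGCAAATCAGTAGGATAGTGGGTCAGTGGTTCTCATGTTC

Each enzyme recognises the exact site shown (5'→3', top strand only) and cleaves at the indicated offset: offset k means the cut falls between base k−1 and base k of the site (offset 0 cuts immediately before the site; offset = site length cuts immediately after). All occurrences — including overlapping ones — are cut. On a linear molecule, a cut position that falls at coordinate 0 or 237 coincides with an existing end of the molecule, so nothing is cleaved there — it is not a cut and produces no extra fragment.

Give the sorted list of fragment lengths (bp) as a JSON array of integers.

Per-enzyme occurrences:
  VbrII (TGATGGCG, off=1): starts [0, 45, 132] → cuts [1, 46, 133]
  ZebIV (AGTGG, off=1): starts [59, 110, 213, 221] → cuts [60, 111, 214, 222]
  UxaX (TGTTCT, off=3): starts [22, 33, 140, 150, 175, 181] → cuts [25, 36, 143, 153, 178, 184]
  TgoIV (ACTA, off=4): starts [29, 69, 76, 106, 117, 123, 189, 194] → cuts [33, 73, 80, 110, 121, 127, 193, 198]
  CdoIX (AGTAGGAT, off=7): starts [13, 91, 205] → cuts [20, 98, 212]

All cut coordinates (distinct, sorted): [1, 20, 25, 33, 36, 46, 60, 73, 80, 98, 110, 111, 121, 127, 133, 143, 153, 178, 184, 193, 198, 212, 214, 222]

Fragment lengths:
  [0,1): 1 bp
  [1,20): 19 bp
  [20,25): 5 bp
  [25,33): 8 bp
  [33,36): 3 bp
  [36,46): 10 bp
  [46,60): 14 bp
  [60,73): 13 bp
  [73,80): 7 bp
  [80,98): 18 bp
  [98,110): 12 bp
  [110,111): 1 bp
  [111,121): 10 bp
  [121,127): 6 bp
  [127,133): 6 bp
  [133,143): 10 bp
  [143,153): 10 bp
  [153,178): 25 bp
  [178,184): 6 bp
  [184,193): 9 bp
  [193,198): 5 bp
  [198,212): 14 bp
  [212,214): 2 bp
  [214,222): 8 bp
  [222,237): 15 bp

[1,1,2,3,5,5,6,6,6,7,8,8,9,10,10,10,10,12,13,14,14,15,18,19,25]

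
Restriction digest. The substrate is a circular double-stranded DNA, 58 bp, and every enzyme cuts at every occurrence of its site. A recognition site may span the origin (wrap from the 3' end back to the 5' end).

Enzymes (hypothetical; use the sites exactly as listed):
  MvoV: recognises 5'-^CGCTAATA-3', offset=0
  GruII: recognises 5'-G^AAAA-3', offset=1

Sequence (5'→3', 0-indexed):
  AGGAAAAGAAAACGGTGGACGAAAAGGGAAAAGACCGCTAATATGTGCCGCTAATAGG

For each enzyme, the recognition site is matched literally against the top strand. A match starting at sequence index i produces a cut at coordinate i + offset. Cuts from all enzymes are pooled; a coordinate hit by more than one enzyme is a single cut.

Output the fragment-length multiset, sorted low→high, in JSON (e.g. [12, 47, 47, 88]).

[5,7,7,13,13,13]

Scan for sites:
  MvoV (CGCTAATA, off=0): starts [35, 48] → cuts [35, 48]
  GruII (GAAAA, off=1): starts [2, 7, 20, 27] → cuts [3, 8, 21, 28]

All cut coordinates (distinct, sorted): [3, 8, 21, 28, 35, 48]

Fragments:
  3→8: 5 bp
  8→21: 13 bp
  21→28: 7 bp
  28→35: 7 bp
  35→48: 13 bp
  48→3 (wrap): 58-48+3 = 13 bp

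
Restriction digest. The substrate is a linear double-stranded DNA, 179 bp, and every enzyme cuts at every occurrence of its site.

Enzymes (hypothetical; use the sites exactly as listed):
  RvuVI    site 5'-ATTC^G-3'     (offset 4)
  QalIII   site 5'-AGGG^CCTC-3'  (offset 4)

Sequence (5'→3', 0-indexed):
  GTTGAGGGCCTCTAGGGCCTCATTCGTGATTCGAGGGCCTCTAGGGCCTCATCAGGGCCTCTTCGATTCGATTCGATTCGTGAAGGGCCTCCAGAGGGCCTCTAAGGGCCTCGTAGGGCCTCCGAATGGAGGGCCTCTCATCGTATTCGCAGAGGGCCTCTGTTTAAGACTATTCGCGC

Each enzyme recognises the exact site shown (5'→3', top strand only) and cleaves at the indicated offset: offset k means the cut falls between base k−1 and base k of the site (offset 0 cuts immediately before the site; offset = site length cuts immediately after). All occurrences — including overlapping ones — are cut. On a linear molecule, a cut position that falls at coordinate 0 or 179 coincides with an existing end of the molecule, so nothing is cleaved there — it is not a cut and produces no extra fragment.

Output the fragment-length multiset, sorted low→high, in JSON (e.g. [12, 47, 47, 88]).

[4,5,5,5,7,8,8,8,8,9,9,10,10,11,11,12,15,15,19]

Scan for sites:
  RvuVI ATTCG/4: at [21, 28, 65, 70, 75, 144, 171] ⇒ [25, 32, 69, 74, 79, 148, 175]
  QalIII AGGGCCTC/4: at [4, 13, 33, 42, 53, 83, 94, 104, 114, 129, 152] ⇒ [8, 17, 37, 46, 57, 87, 98, 108, 118, 133, 156]

All cut coordinates (distinct, sorted): [8, 17, 25, 32, 37, 46, 57, 69, 74, 79, 87, 98, 108, 118, 133, 148, 156, 175]

Fragments:
  [0,8): 8 bp
  [8,17): 9 bp
  [17,25): 8 bp
  [25,32): 7 bp
  [32,37): 5 bp
  [37,46): 9 bp
  [46,57): 11 bp
  [57,69): 12 bp
  [69,74): 5 bp
  [74,79): 5 bp
  [79,87): 8 bp
  [87,98): 11 bp
  [98,108): 10 bp
  [108,118): 10 bp
  [118,133): 15 bp
  [133,148): 15 bp
  [148,156): 8 bp
  [156,175): 19 bp
  [175,179): 4 bp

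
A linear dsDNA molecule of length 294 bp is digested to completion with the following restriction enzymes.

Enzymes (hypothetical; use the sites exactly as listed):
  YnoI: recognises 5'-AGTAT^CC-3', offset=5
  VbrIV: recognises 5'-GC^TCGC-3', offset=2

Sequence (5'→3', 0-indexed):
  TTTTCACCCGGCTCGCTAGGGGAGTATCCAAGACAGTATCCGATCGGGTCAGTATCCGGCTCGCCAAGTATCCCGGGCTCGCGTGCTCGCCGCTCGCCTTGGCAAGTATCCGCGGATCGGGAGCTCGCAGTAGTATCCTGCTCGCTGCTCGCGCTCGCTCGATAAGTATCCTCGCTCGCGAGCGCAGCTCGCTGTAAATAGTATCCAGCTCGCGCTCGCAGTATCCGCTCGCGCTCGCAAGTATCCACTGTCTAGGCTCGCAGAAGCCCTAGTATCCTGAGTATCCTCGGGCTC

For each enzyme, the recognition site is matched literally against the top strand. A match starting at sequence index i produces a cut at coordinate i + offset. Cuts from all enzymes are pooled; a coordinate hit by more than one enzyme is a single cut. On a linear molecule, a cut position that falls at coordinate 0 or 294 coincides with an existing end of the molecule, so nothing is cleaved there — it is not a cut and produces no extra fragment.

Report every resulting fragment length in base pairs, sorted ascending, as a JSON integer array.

[4,5,5,5,6,6,6,6,7,7,7,8,9,9,10,10,11,12,12,12,13,13,15,15,15,16,16,16,18]

Site scan:
  YnoI AGTATCC/5: at [22, 34, 50, 66, 104, 131, 164, 199, 219, 239, 270, 279] ⇒ [27, 39, 55, 71, 109, 136, 169, 204, 224, 244, 275, 284]
  VbrIV GCTCGC/2: at [10, 58, 76, 84, 91, 122, 139, 146, 152, 173, 186, 207, 213, 226, 232, 255] ⇒ [12, 60, 78, 86, 93, 124, 141, 148, 154, 175, 188, 209, 215, 228, 234, 257]

All cut coordinates (distinct, sorted): [12, 27, 39, 55, 60, 71, 78, 86, 93, 109, 124, 136, 141, 148, 154, 169, 175, 188, 204, 209, 215, 224, 228, 234, 244, 257, 275, 284]

Fragments:
  [0,12): 12 bp
  [12,27): 15 bp
  [27,39): 12 bp
  [39,55): 16 bp
  [55,60): 5 bp
  [60,71): 11 bp
  [71,78): 7 bp
  [78,86): 8 bp
  [86,93): 7 bp
  [93,109): 16 bp
  [109,124): 15 bp
  [124,136): 12 bp
  [136,141): 5 bp
  [141,148): 7 bp
  [148,154): 6 bp
  [154,169): 15 bp
  [169,175): 6 bp
  [175,188): 13 bp
  [188,204): 16 bp
  [204,209): 5 bp
  [209,215): 6 bp
  [215,224): 9 bp
  [224,228): 4 bp
  [228,234): 6 bp
  [234,244): 10 bp
  [244,257): 13 bp
  [257,275): 18 bp
  [275,284): 9 bp
  [284,294): 10 bp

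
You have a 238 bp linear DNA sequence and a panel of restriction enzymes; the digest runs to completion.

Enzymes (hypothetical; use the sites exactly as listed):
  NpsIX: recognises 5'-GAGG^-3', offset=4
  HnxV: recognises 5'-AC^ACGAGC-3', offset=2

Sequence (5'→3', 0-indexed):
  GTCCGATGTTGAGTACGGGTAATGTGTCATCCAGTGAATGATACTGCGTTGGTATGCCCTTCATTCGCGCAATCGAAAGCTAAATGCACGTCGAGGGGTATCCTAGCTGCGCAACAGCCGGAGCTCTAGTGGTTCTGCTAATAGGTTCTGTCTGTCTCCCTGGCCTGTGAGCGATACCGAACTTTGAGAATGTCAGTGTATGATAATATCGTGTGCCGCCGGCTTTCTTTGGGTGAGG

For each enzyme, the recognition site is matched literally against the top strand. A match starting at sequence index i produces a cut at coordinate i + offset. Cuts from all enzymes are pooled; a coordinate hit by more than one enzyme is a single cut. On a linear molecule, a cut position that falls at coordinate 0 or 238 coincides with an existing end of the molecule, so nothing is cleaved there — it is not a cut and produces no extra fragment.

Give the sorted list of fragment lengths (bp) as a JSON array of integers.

[96,142]

Scan for sites:
  NpsIX GAGG/4: at [92, 234] ⇒ [96] (position 238 is a terminus of the linear molecule — no cut)
  HnxV (ACACGAGC, off=2): no sites

Pooled cuts: [96]

Fragments:
  [0,96): 96 bp
  [96,238): 142 bp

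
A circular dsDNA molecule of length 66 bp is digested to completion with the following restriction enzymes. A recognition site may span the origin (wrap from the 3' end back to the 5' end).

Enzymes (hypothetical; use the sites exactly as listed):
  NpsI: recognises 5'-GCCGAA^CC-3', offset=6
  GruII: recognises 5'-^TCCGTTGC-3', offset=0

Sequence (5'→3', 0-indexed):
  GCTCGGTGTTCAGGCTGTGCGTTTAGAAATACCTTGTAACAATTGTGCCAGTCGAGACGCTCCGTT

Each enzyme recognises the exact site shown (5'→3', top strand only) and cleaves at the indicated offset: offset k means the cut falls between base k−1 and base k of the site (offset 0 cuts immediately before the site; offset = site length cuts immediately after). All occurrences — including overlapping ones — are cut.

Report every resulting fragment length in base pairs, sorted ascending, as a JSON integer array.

[66]

Scan for sites:
  NpsI (GCCGAACC, off=6): no sites
  GruII TCCGTTGC/0: at [60] ⇒ [60]

Pooled cuts: [60]

Fragment lengths:
  60→60 (wrap): 66-60+60 = 66 bp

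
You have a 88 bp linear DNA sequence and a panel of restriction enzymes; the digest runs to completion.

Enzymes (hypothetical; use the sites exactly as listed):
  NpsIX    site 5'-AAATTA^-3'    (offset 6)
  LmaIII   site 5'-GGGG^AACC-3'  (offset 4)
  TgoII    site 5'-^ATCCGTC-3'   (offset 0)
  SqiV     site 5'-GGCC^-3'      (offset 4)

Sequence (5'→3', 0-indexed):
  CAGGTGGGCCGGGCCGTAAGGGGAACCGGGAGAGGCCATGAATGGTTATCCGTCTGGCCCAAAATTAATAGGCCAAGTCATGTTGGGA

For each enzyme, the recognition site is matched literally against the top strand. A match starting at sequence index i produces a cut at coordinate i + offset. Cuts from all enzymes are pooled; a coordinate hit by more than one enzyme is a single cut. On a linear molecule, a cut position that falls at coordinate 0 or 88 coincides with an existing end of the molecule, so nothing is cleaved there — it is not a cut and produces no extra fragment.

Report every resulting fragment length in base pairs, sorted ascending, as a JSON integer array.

Site scan:
  NpsIX AAATTA/6: at [61] ⇒ [67]
  LmaIII GGGGAACC/4: at [19] ⇒ [23]
  TgoII ATCCGTC/0: at [47] ⇒ [47]
  SqiV GGCC/4: at [6, 11, 33, 55, 70] ⇒ [10, 15, 37, 59, 74]

Pooled cuts: [10, 15, 23, 37, 47, 59, 67, 74]

Fragment lengths:
  [0,10): 10 bp
  [10,15): 5 bp
  [15,23): 8 bp
  [23,37): 14 bp
  [37,47): 10 bp
  [47,59): 12 bp
  [59,67): 8 bp
  [67,74): 7 bp
  [74,88): 14 bp

[5,7,8,8,10,10,12,14,14]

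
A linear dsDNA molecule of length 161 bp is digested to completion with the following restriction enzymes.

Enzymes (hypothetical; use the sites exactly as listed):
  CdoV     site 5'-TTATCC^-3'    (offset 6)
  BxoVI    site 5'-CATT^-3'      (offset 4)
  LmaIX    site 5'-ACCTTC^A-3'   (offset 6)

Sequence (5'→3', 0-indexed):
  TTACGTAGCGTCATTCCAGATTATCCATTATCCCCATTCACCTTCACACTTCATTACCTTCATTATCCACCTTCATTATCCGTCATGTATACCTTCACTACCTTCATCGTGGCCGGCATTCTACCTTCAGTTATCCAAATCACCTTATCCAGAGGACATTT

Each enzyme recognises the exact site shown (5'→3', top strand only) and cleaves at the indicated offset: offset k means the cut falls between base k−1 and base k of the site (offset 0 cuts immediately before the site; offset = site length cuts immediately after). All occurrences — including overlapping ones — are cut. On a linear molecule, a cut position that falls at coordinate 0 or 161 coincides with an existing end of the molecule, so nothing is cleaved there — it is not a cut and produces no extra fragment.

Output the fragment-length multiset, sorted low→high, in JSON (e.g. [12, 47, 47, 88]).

[1,3,3,3,4,4,4,5,6,6,7,8,8,9,10,10,11,14,15,15,15]

Scan for sites:
  CdoV (TTATCC, off=6): starts [20, 27, 62, 75, 130, 144] → cuts [26, 33, 68, 81, 136, 150]
  BxoVI (CATT, off=4): starts [11, 25, 34, 51, 60, 73, 116, 156] → cuts [15, 29, 38, 55, 64, 77, 120, 160]
  LmaIX (ACCTTCA, off=6): starts [39, 55, 68, 90, 99, 122] → cuts [45, 61, 74, 96, 105, 128]

All cut coordinates (distinct, sorted): [15, 26, 29, 33, 38, 45, 55, 61, 64, 68, 74, 77, 81, 96, 105, 120, 128, 136, 150, 160]

Fragments:
  [0,15): 15 bp
  [15,26): 11 bp
  [26,29): 3 bp
  [29,33): 4 bp
  [33,38): 5 bp
  [38,45): 7 bp
  [45,55): 10 bp
  [55,61): 6 bp
  [61,64): 3 bp
  [64,68): 4 bp
  [68,74): 6 bp
  [74,77): 3 bp
  [77,81): 4 bp
  [81,96): 15 bp
  [96,105): 9 bp
  [105,120): 15 bp
  [120,128): 8 bp
  [128,136): 8 bp
  [136,150): 14 bp
  [150,160): 10 bp
  [160,161): 1 bp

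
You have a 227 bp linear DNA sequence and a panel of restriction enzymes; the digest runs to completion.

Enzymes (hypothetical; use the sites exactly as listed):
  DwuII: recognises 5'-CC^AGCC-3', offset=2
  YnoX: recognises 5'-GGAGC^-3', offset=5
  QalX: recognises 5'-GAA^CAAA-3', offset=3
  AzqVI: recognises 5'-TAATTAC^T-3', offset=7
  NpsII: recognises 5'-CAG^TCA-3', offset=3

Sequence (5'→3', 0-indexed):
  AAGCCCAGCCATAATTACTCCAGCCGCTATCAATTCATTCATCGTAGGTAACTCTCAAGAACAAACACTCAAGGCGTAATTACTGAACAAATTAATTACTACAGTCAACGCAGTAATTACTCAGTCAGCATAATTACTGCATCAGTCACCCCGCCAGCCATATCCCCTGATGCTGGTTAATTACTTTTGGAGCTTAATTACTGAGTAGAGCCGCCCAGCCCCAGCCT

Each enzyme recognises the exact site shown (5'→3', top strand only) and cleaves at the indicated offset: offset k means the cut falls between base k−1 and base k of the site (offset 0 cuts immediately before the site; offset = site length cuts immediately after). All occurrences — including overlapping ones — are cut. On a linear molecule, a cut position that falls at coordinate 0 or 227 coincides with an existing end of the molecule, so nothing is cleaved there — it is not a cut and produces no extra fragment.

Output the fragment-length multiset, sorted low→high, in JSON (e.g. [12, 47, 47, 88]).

[3,4,4,5,5,6,6,8,8,9,10,12,12,13,15,16,22,29,40]

Site scan:
  DwuII CCAGCC/2: at [4, 19, 153, 214, 220] ⇒ [6, 21, 155, 216, 222]
  YnoX GGAGC/5: at [188] ⇒ [193]
  QalX GAACAAA/3: at [58, 84] ⇒ [61, 87]
  AzqVI TAATTACT/7: at [11, 76, 92, 113, 130, 177, 194] ⇒ [18, 83, 99, 120, 137, 184, 201]
  NpsII CAGTCA/3: at [101, 121, 142] ⇒ [104, 124, 145]

Pooled cuts: [6, 18, 21, 61, 83, 87, 99, 104, 120, 124, 137, 145, 155, 184, 193, 201, 216, 222]

Fragments:
  [0,6): 6 bp
  [6,18): 12 bp
  [18,21): 3 bp
  [21,61): 40 bp
  [61,83): 22 bp
  [83,87): 4 bp
  [87,99): 12 bp
  [99,104): 5 bp
  [104,120): 16 bp
  [120,124): 4 bp
  [124,137): 13 bp
  [137,145): 8 bp
  [145,155): 10 bp
  [155,184): 29 bp
  [184,193): 9 bp
  [193,201): 8 bp
  [201,216): 15 bp
  [216,222): 6 bp
  [222,227): 5 bp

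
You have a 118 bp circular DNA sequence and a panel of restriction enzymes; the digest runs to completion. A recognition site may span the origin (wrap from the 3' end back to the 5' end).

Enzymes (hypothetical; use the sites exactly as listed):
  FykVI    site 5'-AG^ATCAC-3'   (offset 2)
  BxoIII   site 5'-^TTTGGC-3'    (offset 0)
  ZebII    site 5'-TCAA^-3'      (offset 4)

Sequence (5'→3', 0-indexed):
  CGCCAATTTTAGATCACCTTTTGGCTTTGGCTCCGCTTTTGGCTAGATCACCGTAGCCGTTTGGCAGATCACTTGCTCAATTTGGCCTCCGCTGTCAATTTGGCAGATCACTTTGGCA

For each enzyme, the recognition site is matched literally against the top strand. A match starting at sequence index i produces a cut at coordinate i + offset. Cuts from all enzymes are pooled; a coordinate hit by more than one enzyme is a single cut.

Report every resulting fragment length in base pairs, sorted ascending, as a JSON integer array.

[5,6,7,8,8,9,12,13,13,18,19]

Site scan:
  FykVI AGATCAC/2: at [10, 44, 65, 104] ⇒ [12, 46, 67, 106]
  BxoIII TTTGGC/0: at [19, 25, 37, 59, 80, 98, 111] ⇒ [19, 25, 37, 59, 80, 98, 111]
  ZebII TCAA/4: at [76, 94] ⇒ [80, 98]

All cut coordinates (distinct, sorted): [12, 19, 25, 37, 46, 59, 67, 80, 98, 106, 111]

Fragment lengths:
  12→19: 7 bp
  19→25: 6 bp
  25→37: 12 bp
  37→46: 9 bp
  46→59: 13 bp
  59→67: 8 bp
  67→80: 13 bp
  80→98: 18 bp
  98→106: 8 bp
  106→111: 5 bp
  111→12 (wrap): 118-111+12 = 19 bp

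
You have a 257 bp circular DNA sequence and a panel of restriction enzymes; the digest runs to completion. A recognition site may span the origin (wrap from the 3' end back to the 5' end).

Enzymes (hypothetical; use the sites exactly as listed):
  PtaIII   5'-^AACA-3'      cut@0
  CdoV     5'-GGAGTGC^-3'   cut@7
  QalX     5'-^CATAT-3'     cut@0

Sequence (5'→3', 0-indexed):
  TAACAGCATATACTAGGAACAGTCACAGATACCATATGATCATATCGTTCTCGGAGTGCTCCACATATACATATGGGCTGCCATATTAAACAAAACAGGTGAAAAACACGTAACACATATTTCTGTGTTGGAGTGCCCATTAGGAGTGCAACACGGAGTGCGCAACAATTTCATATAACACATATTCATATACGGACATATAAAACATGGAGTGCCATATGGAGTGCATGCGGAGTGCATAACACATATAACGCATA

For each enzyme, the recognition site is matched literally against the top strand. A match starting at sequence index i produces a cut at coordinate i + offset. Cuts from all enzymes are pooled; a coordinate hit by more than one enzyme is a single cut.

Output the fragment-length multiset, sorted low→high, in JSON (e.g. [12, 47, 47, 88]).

Per-enzyme occurrences:
  PtaIII AACA/0: at [1, 17, 88, 93, 104, 111, 149, 163, 176, 203, 240] ⇒ [1, 17, 88, 93, 104, 111, 149, 163, 176, 203, 240]
  CdoV GGAGTGC/7: at [52, 129, 142, 154, 208, 220, 231] ⇒ [59, 136, 149, 161, 215, 227, 238]
  QalX CATAT/0: at [6, 32, 40, 63, 69, 81, 115, 171, 180, 186, 196, 215, 244, 253] ⇒ [6, 32, 40, 63, 69, 81, 115, 171, 180, 186, 196, 215, 244, 253]

All cut coordinates (distinct, sorted): [1, 6, 17, 32, 40, 59, 63, 69, 81, 88, 93, 104, 111, 115, 136, 149, 161, 163, 171, 176, 180, 186, 196, 203, 215, 227, 238, 240, 244, 253]

Fragments:
  1→6: 5 bp
  6→17: 11 bp
  17→32: 15 bp
  32→40: 8 bp
  40→59: 19 bp
  59→63: 4 bp
  63→69: 6 bp
  69→81: 12 bp
  81→88: 7 bp
  88→93: 5 bp
  93→104: 11 bp
  104→111: 7 bp
  111→115: 4 bp
  115→136: 21 bp
  136→149: 13 bp
  149→161: 12 bp
  161→163: 2 bp
  163→171: 8 bp
  171→176: 5 bp
  176→180: 4 bp
  180→186: 6 bp
  186→196: 10 bp
  196→203: 7 bp
  203→215: 12 bp
  215→227: 12 bp
  227→238: 11 bp
  238→240: 2 bp
  240→244: 4 bp
  244→253: 9 bp
  253→1 (wrap): 257-253+1 = 5 bp

[2,2,4,4,4,4,5,5,5,5,6,6,7,7,7,8,8,9,10,11,11,11,12,12,12,12,13,15,19,21]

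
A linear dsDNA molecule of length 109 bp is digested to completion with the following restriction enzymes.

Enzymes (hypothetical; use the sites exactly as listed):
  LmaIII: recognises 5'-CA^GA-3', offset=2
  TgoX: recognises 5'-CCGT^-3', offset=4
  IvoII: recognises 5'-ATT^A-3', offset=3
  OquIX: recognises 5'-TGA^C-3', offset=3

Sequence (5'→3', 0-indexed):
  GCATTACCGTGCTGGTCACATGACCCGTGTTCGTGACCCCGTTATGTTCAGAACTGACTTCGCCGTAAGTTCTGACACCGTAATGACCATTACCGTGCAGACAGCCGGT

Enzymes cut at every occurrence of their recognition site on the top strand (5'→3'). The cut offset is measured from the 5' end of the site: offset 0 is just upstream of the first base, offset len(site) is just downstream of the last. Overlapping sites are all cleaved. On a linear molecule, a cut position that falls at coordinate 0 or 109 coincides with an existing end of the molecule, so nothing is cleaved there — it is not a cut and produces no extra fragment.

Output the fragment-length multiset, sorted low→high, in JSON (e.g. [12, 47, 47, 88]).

Per-enzyme occurrences:
  LmaIII CAGA/2: at [48, 97] ⇒ [50, 99]
  TgoX CCGT/4: at [6, 24, 38, 62, 77, 92] ⇒ [10, 28, 42, 66, 81, 96]
  IvoII ATTA/3: at [2, 88] ⇒ [5, 91]
  OquIX TGAC/3: at [20, 33, 54, 72, 83] ⇒ [23, 36, 57, 75, 86]

Pooled cuts: [5, 10, 23, 28, 36, 42, 50, 57, 66, 75, 81, 86, 91, 96, 99]

Fragments:
  [0,5): 5 bp
  [5,10): 5 bp
  [10,23): 13 bp
  [23,28): 5 bp
  [28,36): 8 bp
  [36,42): 6 bp
  [42,50): 8 bp
  [50,57): 7 bp
  [57,66): 9 bp
  [66,75): 9 bp
  [75,81): 6 bp
  [81,86): 5 bp
  [86,91): 5 bp
  [91,96): 5 bp
  [96,99): 3 bp
  [99,109): 10 bp

[3,5,5,5,5,5,5,6,6,7,8,8,9,9,10,13]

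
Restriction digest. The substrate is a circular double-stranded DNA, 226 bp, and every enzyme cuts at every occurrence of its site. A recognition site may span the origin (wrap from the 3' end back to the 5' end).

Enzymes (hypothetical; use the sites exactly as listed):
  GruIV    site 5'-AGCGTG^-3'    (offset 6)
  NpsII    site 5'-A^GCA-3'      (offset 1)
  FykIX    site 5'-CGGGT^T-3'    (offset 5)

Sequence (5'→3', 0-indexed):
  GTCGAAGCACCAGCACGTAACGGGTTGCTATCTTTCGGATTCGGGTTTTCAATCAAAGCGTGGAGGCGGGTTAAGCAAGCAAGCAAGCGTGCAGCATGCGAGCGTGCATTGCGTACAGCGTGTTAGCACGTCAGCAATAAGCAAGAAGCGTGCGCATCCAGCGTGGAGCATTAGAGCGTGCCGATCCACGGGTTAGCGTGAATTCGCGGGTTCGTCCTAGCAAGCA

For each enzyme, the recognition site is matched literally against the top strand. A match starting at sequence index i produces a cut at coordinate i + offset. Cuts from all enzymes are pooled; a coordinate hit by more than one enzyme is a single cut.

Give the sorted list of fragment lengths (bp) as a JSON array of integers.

Per-enzyme occurrences:
  GruIV AGCGTG/6: at [56, 85, 100, 116, 146, 159, 174, 194] ⇒ [62, 91, 106, 122, 152, 165, 180, 200]
  NpsII AGCA/1: at [5, 11, 73, 77, 81, 92, 124, 132, 139, 166, 218, 222] ⇒ [6, 12, 74, 78, 82, 93, 125, 133, 140, 167, 219, 223]
  FykIX CGGGTT/5: at [20, 41, 66, 188, 206] ⇒ [25, 46, 71, 193, 211]

Pooled cuts: [6, 12, 25, 46, 62, 71, 74, 78, 82, 91, 93, 106, 122, 125, 133, 140, 152, 165, 167, 180, 193, 200, 211, 219, 223]

Fragment lengths:
  6→12: 6 bp
  12→25: 13 bp
  25→46: 21 bp
  46→62: 16 bp
  62→71: 9 bp
  71→74: 3 bp
  74→78: 4 bp
  78→82: 4 bp
  82→91: 9 bp
  91→93: 2 bp
  93→106: 13 bp
  106→122: 16 bp
  122→125: 3 bp
  125→133: 8 bp
  133→140: 7 bp
  140→152: 12 bp
  152→165: 13 bp
  165→167: 2 bp
  167→180: 13 bp
  180→193: 13 bp
  193→200: 7 bp
  200→211: 11 bp
  211→219: 8 bp
  219→223: 4 bp
  223→6 (wrap): 226-223+6 = 9 bp

[2,2,3,3,4,4,4,6,7,7,8,8,9,9,9,11,12,13,13,13,13,13,16,16,21]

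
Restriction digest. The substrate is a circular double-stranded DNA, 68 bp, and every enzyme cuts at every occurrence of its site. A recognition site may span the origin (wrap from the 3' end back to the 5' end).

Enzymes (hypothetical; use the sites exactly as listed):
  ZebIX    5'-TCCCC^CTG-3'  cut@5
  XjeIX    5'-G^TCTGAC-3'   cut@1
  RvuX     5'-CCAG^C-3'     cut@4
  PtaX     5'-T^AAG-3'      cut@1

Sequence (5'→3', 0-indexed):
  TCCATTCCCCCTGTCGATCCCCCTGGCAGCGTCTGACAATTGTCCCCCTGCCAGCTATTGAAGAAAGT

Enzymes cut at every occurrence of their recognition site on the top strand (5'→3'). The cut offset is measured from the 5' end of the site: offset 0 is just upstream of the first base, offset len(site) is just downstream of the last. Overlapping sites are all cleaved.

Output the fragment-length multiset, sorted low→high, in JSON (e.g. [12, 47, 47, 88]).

[7,9,12,16,24]

Per-enzyme occurrences:
  ZebIX (TCCCCCTG, off=5): starts [5, 17, 42] → cuts [10, 22, 47]
  XjeIX (GTCTGAC, off=1): starts [30] → cuts [31]
  RvuX (CCAGC, off=4): starts [50] → cuts [54]
  PtaX (TAAG, off=1): no sites

All cut coordinates (distinct, sorted): [10, 22, 31, 47, 54]

Fragment lengths:
  10→22: 12 bp
  22→31: 9 bp
  31→47: 16 bp
  47→54: 7 bp
  54→10 (wrap): 68-54+10 = 24 bp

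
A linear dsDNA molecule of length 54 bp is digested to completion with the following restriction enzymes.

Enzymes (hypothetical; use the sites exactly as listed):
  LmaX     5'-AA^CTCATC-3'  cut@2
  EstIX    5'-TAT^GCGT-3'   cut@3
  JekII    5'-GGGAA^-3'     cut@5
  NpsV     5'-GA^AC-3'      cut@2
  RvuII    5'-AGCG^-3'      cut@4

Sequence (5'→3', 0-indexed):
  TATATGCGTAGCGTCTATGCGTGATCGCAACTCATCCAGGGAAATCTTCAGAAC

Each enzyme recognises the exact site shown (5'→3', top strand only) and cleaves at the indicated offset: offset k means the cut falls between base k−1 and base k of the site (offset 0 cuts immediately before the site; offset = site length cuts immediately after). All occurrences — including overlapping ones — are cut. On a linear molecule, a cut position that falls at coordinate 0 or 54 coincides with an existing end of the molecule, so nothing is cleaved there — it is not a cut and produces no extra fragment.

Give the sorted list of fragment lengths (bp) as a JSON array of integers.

Per-enzyme occurrences:
  LmaX (AACTCATC, off=2): starts [28] → cuts [30]
  EstIX (TATGCGT, off=3): starts [2, 15] → cuts [5, 18]
  JekII (GGGAA, off=5): starts [38] → cuts [43]
  NpsV (GAAC, off=2): starts [50] → cuts [52]
  RvuII (AGCG, off=4): starts [9] → cuts [13]

Pooled cuts: [5, 13, 18, 30, 43, 52]

Fragments:
  [0,5): 5 bp
  [5,13): 8 bp
  [13,18): 5 bp
  [18,30): 12 bp
  [30,43): 13 bp
  [43,52): 9 bp
  [52,54): 2 bp

[2,5,5,8,9,12,13]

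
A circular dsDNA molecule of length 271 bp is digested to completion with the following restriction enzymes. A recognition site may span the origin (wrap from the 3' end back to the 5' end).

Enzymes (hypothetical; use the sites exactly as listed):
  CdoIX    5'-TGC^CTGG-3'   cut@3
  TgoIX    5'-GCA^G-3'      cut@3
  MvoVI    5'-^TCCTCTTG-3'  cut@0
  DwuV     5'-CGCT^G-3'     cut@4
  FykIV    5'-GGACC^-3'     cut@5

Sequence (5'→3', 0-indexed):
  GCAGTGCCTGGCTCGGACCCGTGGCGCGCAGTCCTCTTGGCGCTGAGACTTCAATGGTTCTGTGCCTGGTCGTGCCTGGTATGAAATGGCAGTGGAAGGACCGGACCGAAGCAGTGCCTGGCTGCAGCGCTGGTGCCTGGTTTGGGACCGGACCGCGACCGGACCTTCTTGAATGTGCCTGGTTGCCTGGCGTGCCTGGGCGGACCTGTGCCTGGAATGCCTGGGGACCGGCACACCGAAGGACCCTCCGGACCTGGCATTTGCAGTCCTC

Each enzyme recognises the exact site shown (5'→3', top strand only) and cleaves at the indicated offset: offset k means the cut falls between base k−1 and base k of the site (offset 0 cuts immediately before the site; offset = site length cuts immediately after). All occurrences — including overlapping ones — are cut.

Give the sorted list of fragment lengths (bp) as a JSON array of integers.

Scan for sites:
  CdoIX (TGCCTGG, off=3): starts [4, 62, 72, 114, 133, 175, 183, 192, 208, 217] → cuts [7, 65, 75, 117, 136, 178, 186, 195, 211, 220]
  TgoIX (GCAG, off=3): starts [0, 27, 88, 110, 123, 262] → cuts [3, 30, 91, 113, 126, 265]
  MvoVI (TCCTCTTG, off=0): starts [31] → cuts [31]
  DwuV (CGCTG, off=4): starts [40, 127] → cuts [44, 131]
  FykIV (GGACC, off=5): starts [14, 97, 102, 144, 149, 160, 201, 224, 240, 249] → cuts [19, 102, 107, 149, 154, 165, 206, 229, 245, 254]

All cut coordinates (distinct, sorted): [3, 7, 19, 30, 31, 44, 65, 75, 91, 102, 107, 113, 117, 126, 131, 136, 149, 154, 165, 178, 186, 195, 206, 211, 220, 229, 245, 254, 265]

Fragments:
  3→7: 4 bp
  7→19: 12 bp
  19→30: 11 bp
  30→31: 1 bp
  31→44: 13 bp
  44→65: 21 bp
  65→75: 10 bp
  75→91: 16 bp
  91→102: 11 bp
  102→107: 5 bp
  107→113: 6 bp
  113→117: 4 bp
  117→126: 9 bp
  126→131: 5 bp
  131→136: 5 bp
  136→149: 13 bp
  149→154: 5 bp
  154→165: 11 bp
  165→178: 13 bp
  178→186: 8 bp
  186→195: 9 bp
  195→206: 11 bp
  206→211: 5 bp
  211→220: 9 bp
  220→229: 9 bp
  229→245: 16 bp
  245→254: 9 bp
  254→265: 11 bp
  265→3 (wrap): 271-265+3 = 9 bp

[1,4,4,5,5,5,5,5,6,8,9,9,9,9,9,9,10,11,11,11,11,11,12,13,13,13,16,16,21]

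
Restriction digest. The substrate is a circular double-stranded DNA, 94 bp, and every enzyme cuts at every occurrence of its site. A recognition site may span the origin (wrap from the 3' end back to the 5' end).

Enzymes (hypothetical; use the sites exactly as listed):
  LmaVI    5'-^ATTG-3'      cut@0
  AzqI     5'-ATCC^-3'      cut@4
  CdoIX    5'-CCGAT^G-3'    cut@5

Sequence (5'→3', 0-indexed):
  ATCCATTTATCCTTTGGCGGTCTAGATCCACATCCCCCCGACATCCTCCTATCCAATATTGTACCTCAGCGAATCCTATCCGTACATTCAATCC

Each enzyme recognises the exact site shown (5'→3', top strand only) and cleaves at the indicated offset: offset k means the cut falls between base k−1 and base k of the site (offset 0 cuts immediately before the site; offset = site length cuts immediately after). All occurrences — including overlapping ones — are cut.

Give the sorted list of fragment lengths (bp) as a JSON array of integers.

[3,4,5,6,8,8,11,13,17,19]

Per-enzyme occurrences:
  LmaVI (ATTG, off=0): starts [57] → cuts [57]
  AzqI (ATCC, off=4): starts [0, 8, 25, 31, 42, 50, 72, 77, 90] → cuts [0, 4, 12, 29, 35, 46, 54, 76, 81]
  CdoIX (CCGATG, off=5): no sites

All cut coordinates (distinct, sorted): [0, 4, 12, 29, 35, 46, 54, 57, 76, 81]

Fragment lengths:
  0→4: 4 bp
  4→12: 8 bp
  12→29: 17 bp
  29→35: 6 bp
  35→46: 11 bp
  46→54: 8 bp
  54→57: 3 bp
  57→76: 19 bp
  76→81: 5 bp
  81→0 (wrap): 94-81+0 = 13 bp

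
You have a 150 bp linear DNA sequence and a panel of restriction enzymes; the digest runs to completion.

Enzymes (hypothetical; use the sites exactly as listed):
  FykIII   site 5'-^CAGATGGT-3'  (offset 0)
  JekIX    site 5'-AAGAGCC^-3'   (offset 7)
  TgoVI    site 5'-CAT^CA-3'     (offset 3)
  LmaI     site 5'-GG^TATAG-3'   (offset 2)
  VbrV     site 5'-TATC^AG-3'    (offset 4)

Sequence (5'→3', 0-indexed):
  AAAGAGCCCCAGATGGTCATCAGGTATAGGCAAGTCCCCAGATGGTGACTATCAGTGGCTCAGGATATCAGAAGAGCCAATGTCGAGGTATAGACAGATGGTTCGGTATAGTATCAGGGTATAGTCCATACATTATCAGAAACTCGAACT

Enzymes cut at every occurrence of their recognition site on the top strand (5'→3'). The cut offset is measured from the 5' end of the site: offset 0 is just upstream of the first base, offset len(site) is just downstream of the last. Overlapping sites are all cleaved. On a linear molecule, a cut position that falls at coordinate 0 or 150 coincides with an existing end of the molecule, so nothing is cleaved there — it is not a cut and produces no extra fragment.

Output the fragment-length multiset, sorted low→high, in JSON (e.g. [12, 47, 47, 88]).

Scan for sites:
  FykIII CAGATGGT/0: at [9, 38, 94] ⇒ [9, 38, 94]
  JekIX AAGAGCC/7: at [1, 71] ⇒ [8, 78]
  TgoVI CATCA/3: at [17] ⇒ [20]
  LmaI GGTATAG/2: at [22, 86, 104, 117] ⇒ [24, 88, 106, 119]
  VbrV TATCAG/4: at [49, 65, 111, 133] ⇒ [53, 69, 115, 137]

Pooled cuts: [8, 9, 20, 24, 38, 53, 69, 78, 88, 94, 106, 115, 119, 137]

Fragment lengths:
  [0,8): 8 bp
  [8,9): 1 bp
  [9,20): 11 bp
  [20,24): 4 bp
  [24,38): 14 bp
  [38,53): 15 bp
  [53,69): 16 bp
  [69,78): 9 bp
  [78,88): 10 bp
  [88,94): 6 bp
  [94,106): 12 bp
  [106,115): 9 bp
  [115,119): 4 bp
  [119,137): 18 bp
  [137,150): 13 bp

[1,4,4,6,8,9,9,10,11,12,13,14,15,16,18]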